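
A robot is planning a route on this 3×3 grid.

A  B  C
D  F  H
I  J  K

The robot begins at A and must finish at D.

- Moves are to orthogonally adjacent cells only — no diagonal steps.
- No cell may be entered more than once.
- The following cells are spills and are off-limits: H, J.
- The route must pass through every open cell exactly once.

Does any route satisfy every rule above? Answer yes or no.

Cell C has only one open neighbour but is neither the start nor the goal, so a Hamiltonian route would have to both enter and leave it through the same neighbour — impossible without revisiting.

no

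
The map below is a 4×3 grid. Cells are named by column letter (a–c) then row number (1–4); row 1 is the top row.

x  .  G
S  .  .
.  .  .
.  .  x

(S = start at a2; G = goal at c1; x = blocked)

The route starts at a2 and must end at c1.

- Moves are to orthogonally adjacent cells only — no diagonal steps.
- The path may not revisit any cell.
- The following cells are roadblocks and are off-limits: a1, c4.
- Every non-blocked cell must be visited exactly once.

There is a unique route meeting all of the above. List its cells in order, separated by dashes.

a2 - a3 - a4 - b4 - b3 - c3 - c2 - b2 - b1 - c1

Need to visit all 10 open cells exactly once, starting at a2 and ending at c1.
Route from a2: down 2 to a4, right 1 to b4, up 1 to b3, right 1 to c3, up 1 to c2, left 1 to b2, up 1 to b1, right 1 to c1 — 9 moves in all.
Check: all 10 open cells covered.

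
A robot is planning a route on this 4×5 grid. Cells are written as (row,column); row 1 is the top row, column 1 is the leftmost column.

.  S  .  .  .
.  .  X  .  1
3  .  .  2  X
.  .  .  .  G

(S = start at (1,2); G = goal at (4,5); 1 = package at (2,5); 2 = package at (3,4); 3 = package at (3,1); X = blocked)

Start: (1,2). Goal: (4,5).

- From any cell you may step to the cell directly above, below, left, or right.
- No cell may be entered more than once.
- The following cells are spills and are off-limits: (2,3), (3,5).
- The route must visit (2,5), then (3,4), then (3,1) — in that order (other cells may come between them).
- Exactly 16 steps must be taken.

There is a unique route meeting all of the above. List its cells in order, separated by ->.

The waypoints must appear in the order (2,5), (3,4), (3,1), with no cell reused.
Route from (1,2): right 3 to (1,5), down 1 to (2,5), left 1 to (2,4), down 1 to (3,4), left 2 to (3,2), up 1 to (2,2), left 1 to (2,1), down 2 to (4,1), right 4 to (4,5) — 16 moves in all.
Check: order respected (1 at step 4, 2 at step 6, 3 at step 11); 16 moves as required.

(1,2) -> (1,3) -> (1,4) -> (1,5) -> (2,5) -> (2,4) -> (3,4) -> (3,3) -> (3,2) -> (2,2) -> (2,1) -> (3,1) -> (4,1) -> (4,2) -> (4,3) -> (4,4) -> (4,5)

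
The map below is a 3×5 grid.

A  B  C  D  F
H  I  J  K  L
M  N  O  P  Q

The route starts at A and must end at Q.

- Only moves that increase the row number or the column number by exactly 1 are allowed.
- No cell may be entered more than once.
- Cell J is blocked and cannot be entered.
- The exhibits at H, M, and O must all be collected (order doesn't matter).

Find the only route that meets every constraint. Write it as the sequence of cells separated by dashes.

Moves only go right or down, so the column and row indices never decrease.
Route from A: down 2 to M, right 4 to Q — 6 moves in all.
Check: all required cells visited.

A - H - M - N - O - P - Q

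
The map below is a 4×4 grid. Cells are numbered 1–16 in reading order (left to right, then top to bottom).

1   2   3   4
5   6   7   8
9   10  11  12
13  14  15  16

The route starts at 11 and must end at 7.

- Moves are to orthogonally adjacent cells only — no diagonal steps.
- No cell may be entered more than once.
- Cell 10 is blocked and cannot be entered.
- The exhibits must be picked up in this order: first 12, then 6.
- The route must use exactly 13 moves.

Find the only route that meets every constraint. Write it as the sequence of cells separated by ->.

11 -> 12 -> 16 -> 15 -> 14 -> 13 -> 9 -> 5 -> 6 -> 2 -> 3 -> 4 -> 8 -> 7

The waypoints must appear in the order 12, 6, with no cell reused.
Route from 11: right 1 to 12, down 1 to 16, left 3 to 13, up 2 to 5, right 1 to 6, up 1 to 2, right 2 to 4, down 1 to 8, left 1 to 7 — 13 moves in all.
Check: order respected (12 at step 1, 6 at step 8); 13 moves as required.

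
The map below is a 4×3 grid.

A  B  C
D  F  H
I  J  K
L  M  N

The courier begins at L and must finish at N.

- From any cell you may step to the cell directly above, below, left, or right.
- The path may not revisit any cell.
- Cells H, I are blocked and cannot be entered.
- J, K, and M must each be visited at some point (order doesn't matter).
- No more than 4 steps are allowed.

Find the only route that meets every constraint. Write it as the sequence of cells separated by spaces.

The budget equals the shortest possible length, so every move has to be on a shortest route through the required cells.
Route from L: right to M, up to J, right to K, down to N — 4 moves in all.
Check: all required cells visited; 4 ≤ 4 moves.

L M J K N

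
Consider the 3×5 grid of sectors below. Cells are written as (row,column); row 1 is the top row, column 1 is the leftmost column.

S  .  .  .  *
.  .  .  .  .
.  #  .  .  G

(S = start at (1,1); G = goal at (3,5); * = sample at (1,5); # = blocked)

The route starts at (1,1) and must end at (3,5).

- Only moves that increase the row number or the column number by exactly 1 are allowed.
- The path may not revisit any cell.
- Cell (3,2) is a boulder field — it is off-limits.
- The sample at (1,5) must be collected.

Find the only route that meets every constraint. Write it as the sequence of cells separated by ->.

(1,1) -> (1,2) -> (1,3) -> (1,4) -> (1,5) -> (2,5) -> (3,5)

Moves only go right or down, so the column and row indices never decrease.
Route from (1,1): 4× right (reaching (1,5)), 2× down (reaching (3,5)) — 6 moves in all.
Check: all required cells visited.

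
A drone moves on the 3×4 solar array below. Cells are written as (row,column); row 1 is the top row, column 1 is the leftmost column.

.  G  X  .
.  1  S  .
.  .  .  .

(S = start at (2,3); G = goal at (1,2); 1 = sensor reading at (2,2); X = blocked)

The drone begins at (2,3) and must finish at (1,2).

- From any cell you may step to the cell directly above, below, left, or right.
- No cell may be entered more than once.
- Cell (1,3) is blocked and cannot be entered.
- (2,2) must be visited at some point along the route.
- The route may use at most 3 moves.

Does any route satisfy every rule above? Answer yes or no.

yes

One route that works: (2,3) → (2,2) → (1,2).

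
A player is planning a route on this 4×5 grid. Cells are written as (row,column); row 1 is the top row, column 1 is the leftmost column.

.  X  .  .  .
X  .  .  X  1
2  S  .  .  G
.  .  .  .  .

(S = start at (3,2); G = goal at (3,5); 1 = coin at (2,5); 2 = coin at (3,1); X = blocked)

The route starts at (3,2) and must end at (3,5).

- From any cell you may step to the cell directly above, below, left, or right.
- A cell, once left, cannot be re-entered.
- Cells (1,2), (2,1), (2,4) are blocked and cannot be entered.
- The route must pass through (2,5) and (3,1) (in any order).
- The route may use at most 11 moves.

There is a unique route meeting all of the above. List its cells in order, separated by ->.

The 11-move cap with required stops at (2,5), (3,1) leaves no slack for detours.
Route from (3,2): left 1 to (3,1), down 1 to (4,1), right 2 to (4,3), up 3 to (1,3), right 2 to (1,5), down 2 to (3,5) — 11 moves in all.
Check: all required cells visited; 11 ≤ 11 moves.

(3,2) -> (3,1) -> (4,1) -> (4,2) -> (4,3) -> (3,3) -> (2,3) -> (1,3) -> (1,4) -> (1,5) -> (2,5) -> (3,5)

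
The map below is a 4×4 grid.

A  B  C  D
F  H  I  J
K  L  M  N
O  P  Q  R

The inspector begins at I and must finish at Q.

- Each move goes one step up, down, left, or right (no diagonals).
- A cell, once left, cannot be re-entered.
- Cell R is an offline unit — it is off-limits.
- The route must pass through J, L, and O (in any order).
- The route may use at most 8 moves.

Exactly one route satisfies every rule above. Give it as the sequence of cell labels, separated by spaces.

The 8-move cap with required stops at J, L, O leaves no slack for detours.
Route from I: right to J, down to N, 3× left (reaching K), down to O, 2× right (reaching Q) — 8 moves in all.
Check: all required cells visited; 8 ≤ 8 moves.

I J N M L K O P Q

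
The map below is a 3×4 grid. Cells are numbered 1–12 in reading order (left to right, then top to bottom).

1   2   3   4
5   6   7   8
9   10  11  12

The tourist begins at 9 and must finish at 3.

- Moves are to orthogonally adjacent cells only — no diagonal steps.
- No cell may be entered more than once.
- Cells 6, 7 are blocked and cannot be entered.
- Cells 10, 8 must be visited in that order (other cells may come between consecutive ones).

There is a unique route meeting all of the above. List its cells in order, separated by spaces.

9 10 11 12 8 4 3

The waypoints must appear in the order 10, 8, with no cell reused.
Route from 9: right 3 to 12, up 2 to 4, left 1 to 3 — 6 moves in all.
Check: order respected (10 at step 1, 8 at step 4).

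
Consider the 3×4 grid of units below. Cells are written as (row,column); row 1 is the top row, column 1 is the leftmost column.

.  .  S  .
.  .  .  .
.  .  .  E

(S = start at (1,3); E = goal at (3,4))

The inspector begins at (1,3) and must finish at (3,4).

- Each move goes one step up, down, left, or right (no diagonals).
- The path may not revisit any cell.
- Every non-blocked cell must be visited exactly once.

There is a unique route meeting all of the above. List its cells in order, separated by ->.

Need to visit all 12 open cells exactly once, starting at (1,3) and ending at (3,4).
Cell (1,4) has only two open neighbours ((2,4) and (1,3)), so the path must pass straight through it: one of those is the cell it's entered from and the other is where it exits.
Route from (1,3): right 1 to (1,4), down 1 to (2,4), left 2 to (2,2), up 1 to (1,2), left 1 to (1,1), down 2 to (3,1), right 3 to (3,4) — 11 moves in all.
Check: all 12 open cells covered.

(1,3) -> (1,4) -> (2,4) -> (2,3) -> (2,2) -> (1,2) -> (1,1) -> (2,1) -> (3,1) -> (3,2) -> (3,3) -> (3,4)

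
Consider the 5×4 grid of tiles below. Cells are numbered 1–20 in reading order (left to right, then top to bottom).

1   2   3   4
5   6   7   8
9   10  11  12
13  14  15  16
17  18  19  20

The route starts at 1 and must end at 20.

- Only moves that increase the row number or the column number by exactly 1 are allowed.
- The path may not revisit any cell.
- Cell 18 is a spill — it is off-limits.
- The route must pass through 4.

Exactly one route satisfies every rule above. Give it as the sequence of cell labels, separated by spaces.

Moves only go right or down, so the column and row indices never decrease.
Route from 1: right 3 to 4, down 4 to 20 — 7 moves in all.
Check: all required cells visited.

1 2 3 4 8 12 16 20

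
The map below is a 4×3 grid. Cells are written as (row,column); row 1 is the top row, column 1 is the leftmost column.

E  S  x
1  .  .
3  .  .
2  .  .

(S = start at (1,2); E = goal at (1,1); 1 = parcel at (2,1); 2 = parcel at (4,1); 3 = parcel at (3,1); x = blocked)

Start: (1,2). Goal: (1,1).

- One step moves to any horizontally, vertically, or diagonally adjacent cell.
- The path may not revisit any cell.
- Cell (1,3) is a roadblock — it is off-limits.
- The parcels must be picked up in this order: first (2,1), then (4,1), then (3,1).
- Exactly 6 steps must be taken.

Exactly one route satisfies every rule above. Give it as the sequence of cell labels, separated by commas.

(1,2), (2,1), (3,2), (4,1), (3,1), (2,2), (1,1)

The waypoints must appear in the order (2,1), (4,1), (3,1), with no cell reused.
Route from (1,2): down-left to (2,1), down-right to (3,2), down-left to (4,1), up to (3,1), up-right to (2,2), up-left to (1,1) — 6 moves in all.
Check: order respected (1 at step 1, 2 at step 3, 3 at step 4); 6 moves as required.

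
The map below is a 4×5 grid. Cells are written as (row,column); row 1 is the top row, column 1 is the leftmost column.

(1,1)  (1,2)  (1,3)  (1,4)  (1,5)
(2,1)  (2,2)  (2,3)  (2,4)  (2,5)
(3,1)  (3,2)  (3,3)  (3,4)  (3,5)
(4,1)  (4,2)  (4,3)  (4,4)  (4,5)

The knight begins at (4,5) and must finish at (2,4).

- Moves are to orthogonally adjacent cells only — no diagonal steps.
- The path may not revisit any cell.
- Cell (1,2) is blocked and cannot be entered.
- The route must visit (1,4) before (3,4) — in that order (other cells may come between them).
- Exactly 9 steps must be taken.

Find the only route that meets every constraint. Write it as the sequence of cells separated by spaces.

(4,5) (3,5) (2,5) (1,5) (1,4) (1,3) (2,3) (3,3) (3,4) (2,4)

The waypoints must appear in the order (1,4), (3,4), with no cell reused.
Route from (4,5): up 3 to (1,5), left 2 to (1,3), down 2 to (3,3), right 1 to (3,4), up 1 to (2,4) — 9 moves in all.
Check: order respected ((1,4) at step 4, (3,4) at step 8); 9 moves as required.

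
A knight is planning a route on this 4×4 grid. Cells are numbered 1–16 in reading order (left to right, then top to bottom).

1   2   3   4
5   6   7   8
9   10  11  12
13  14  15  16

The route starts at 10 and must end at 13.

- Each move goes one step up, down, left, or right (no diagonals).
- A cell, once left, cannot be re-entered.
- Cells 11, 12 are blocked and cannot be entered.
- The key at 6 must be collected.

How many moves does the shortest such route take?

Any route passes through 6 somewhere between 10 and 13. Summing Manhattan distances along the two legs (10 → 6 → 13) gives a lower bound of 1 + 3 = 4 moves.
A route of 4 moves achieves this: 10 → 6 → 5 → 9 → 13.
Since 4 matches the lower bound, it is optimal.

4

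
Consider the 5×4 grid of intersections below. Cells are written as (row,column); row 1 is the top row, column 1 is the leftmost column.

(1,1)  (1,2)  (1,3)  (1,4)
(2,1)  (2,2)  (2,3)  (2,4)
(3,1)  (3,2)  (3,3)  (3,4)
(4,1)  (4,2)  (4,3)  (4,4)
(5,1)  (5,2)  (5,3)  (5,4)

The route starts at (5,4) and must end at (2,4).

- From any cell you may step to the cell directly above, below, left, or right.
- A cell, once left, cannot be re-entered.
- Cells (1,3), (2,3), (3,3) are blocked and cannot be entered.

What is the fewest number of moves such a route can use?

3

The Manhattan distance from (5,4) to (2,4) is |5−2| + |4−4| = 3, so at least 3 moves are needed.
A route of 3 moves achieves this: (5,4) → (4,4) → (3,4) → (2,4).
Since 3 matches the lower bound, it is optimal.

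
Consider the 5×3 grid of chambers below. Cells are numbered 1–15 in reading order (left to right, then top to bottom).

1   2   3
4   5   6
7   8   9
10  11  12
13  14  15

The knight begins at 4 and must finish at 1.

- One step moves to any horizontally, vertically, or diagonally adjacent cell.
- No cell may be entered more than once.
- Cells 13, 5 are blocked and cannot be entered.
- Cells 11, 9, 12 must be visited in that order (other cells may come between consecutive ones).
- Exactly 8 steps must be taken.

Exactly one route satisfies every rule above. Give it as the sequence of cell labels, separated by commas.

4, 7, 11, 9, 12, 8, 6, 2, 1

The waypoints must appear in the order 11, 9, 12, with no cell reused.
Route from 4: down 1 to 7, down-right 1 to 11, up-right 1 to 9, down 1 to 12, up-left 1 to 8, up-right 1 to 6, up-left 1 to 2, left 1 to 1 — 8 moves in all.
Check: order respected (11 at step 2, 9 at step 3, 12 at step 4); 8 moves as required.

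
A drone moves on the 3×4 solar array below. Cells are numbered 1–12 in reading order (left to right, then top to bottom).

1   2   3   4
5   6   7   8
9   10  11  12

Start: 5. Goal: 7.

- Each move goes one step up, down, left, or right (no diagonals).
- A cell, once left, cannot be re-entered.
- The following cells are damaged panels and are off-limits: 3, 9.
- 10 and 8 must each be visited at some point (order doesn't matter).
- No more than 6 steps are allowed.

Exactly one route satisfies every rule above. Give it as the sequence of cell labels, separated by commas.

5, 6, 10, 11, 12, 8, 7

The 6-move cap with required stops at 10, 8 leaves no slack for detours.
Route from 5: right to 6, down to 10, 2× right (reaching 12), up to 8, left to 7 — 6 moves in all.
Check: all required cells visited; 6 ≤ 6 moves.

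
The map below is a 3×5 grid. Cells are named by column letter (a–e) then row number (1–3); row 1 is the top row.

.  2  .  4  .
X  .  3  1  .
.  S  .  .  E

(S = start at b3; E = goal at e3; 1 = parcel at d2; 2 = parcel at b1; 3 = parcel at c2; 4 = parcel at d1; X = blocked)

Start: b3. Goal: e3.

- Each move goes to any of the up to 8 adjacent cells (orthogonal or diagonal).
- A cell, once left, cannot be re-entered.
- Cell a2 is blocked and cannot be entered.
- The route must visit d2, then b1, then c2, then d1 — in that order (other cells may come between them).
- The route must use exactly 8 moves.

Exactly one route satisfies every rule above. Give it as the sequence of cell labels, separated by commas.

b3, c3, d2, c1, b1, c2, d1, e2, e3

The waypoints must appear in the order d2, b1, c2, d1, with no cell reused.
Route from b3: right to c3, up-right to d2, up-left to c1, left to b1, down-right to c2, up-right to d1, down-right to e2, down to e3 — 8 moves in all.
Check: order respected (1 at step 2, 2 at step 4, 3 at step 5, 4 at step 6); 8 moves as required.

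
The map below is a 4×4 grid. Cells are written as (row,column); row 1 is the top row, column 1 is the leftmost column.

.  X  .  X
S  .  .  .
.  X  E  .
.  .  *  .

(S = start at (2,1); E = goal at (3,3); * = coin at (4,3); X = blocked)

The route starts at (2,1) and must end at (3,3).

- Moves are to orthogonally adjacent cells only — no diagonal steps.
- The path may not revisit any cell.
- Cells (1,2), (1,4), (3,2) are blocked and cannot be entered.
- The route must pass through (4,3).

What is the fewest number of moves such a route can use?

5

Any route passes through (4,3) somewhere between (2,1) and (3,3). Summing Manhattan distances along the two legs ((2,1) → (4,3) → (3,3)) gives a lower bound of 4 + 1 = 5 moves.
A route of 5 moves achieves this: (2,1) → (3,1) → (4,1) → (4,2) → (4,3) → (3,3).
Since 5 matches the lower bound, it is optimal.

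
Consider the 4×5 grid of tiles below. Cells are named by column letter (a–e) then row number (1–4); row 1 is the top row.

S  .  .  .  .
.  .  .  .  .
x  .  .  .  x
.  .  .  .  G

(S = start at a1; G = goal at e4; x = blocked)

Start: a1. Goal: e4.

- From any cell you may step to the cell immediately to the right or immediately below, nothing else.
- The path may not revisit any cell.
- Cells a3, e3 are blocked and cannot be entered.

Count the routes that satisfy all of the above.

16

A right/down-only route from a1 to e4 makes exactly 3 down-moves and 4 right-moves in some order.
With no other constraints that would be C(7,3) = 35 routes.
Subtract routes through each blocked cell (inclusion–exclusion for overlaps): − through a3: 5 − through e3: 15 + through a3&e3: 1 → 16.
That gives 16 routes.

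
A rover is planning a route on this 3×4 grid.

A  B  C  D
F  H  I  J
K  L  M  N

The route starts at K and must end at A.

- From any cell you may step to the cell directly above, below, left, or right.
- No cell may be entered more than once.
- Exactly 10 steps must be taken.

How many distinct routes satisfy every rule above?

Need simple routes of exactly 10 moves from K to A (Manhattan distance 2, so 4 moves are spent on a detour and 4 undoing it).
Branch systematically from the start, pruning whenever the remaining move budget drops below the Manhattan distance to A or differs from it in parity. Grouping the completions by first move — via F: 4; via L: 6 — and summing: 4 + 6 = 10.
That gives 10 routes.

10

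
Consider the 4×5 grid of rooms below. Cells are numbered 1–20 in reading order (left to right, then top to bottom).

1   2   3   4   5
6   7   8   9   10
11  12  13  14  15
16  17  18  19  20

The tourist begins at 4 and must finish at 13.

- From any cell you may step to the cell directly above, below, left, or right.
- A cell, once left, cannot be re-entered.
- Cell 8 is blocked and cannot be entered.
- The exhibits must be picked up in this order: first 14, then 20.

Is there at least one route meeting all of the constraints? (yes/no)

One route that works: 4 → 9 → 14 → 15 → 20 → 19 → 18 → 13.

yes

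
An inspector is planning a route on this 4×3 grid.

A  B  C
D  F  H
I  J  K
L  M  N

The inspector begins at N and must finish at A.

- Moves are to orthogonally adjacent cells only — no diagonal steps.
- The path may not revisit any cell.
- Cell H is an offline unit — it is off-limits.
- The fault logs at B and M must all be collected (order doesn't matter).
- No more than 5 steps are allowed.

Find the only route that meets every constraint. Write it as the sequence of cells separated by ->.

Any route must reach B and M and still end at A within 5 moves, so the order of the required stops is forced.
Route from N: left to M, 3× up (reaching B), left to A — 5 moves in all.
Check: all required cells visited; 5 ≤ 5 moves.

N -> M -> J -> F -> B -> A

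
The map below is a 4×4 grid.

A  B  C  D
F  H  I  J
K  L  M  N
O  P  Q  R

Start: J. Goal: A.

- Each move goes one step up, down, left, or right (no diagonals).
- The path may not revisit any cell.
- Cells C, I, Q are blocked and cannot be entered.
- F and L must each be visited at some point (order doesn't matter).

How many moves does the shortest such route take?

6

Any route passes through F and L in some order between J and A. Summing Manhattan distances along each leg and taking the cheapest ordering (J → L → F → A) gives a lower bound of 3 + 2 + 1 = 6 moves.
A route of 6 moves achieves this: J → N → M → L → H → F → A.
Since 6 matches the lower bound, it is optimal.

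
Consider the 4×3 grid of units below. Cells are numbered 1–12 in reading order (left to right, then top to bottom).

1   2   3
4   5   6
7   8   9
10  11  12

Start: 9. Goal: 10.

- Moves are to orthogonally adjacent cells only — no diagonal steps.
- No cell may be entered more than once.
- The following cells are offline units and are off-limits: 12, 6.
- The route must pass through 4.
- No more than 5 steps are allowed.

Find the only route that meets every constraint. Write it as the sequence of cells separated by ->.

9 -> 8 -> 5 -> 4 -> 7 -> 10

The 5-move cap with required stops at 4 leaves no slack for detours.
Route from 9: left to 8, up to 5, left to 4, 2× down (reaching 10) — 5 moves in all.
Check: all required cells visited; 5 ≤ 5 moves.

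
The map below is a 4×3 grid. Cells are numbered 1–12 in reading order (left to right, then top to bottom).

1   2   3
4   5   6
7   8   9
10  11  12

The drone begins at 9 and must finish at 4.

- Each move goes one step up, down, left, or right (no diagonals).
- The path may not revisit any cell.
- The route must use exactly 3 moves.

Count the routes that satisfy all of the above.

3

Need simple routes of exactly 3 moves from 9 to 4 (Manhattan distance 3, so 0 moves are spent on a detour and 0 undoing it).
Enumerating: 9 6 5 4 | 9 8 5 4 | 9 8 7 4.
That gives 3 routes.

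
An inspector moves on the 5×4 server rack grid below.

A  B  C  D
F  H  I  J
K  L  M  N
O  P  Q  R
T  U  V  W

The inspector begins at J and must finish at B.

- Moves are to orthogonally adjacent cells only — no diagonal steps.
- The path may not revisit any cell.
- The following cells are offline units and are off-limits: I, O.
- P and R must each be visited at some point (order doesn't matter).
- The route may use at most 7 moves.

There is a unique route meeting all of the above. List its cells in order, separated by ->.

Any route must reach P and R and still end at B within 7 moves, so the order of the required stops is forced.
Route from J: down 2 to R, left 2 to P, up 3 to B — 7 moves in all.
Check: all required cells visited; 7 ≤ 7 moves.

J -> N -> R -> Q -> P -> L -> H -> B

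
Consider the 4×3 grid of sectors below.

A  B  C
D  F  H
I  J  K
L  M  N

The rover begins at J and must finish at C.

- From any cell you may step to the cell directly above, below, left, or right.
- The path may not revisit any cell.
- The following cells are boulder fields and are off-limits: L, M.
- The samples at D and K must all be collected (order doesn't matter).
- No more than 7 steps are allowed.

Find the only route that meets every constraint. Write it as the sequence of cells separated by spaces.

The budget equals the shortest possible length, so every move has to be on a shortest route through the required cells.
Route from J: right to K, up to H, 2× left (reaching D), up to A, 2× right (reaching C) — 7 moves in all.
Check: all required cells visited; 7 ≤ 7 moves.

J K H F D A B C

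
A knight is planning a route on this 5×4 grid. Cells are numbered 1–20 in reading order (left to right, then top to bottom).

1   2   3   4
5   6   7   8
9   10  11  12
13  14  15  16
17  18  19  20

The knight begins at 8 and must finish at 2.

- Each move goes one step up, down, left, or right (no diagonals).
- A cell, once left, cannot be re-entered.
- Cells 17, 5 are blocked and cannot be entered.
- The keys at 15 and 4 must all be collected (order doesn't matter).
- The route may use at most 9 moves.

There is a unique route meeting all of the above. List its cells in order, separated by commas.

Any route must reach 15 and 4 and still end at 2 within 9 moves, so the order of the required stops is forced.
Route from 8: up to 4, left to 3, 3× down (reaching 15), left to 14, 3× up (reaching 2) — 9 moves in all.
Check: all required cells visited; 9 ≤ 9 moves.

8, 4, 3, 7, 11, 15, 14, 10, 6, 2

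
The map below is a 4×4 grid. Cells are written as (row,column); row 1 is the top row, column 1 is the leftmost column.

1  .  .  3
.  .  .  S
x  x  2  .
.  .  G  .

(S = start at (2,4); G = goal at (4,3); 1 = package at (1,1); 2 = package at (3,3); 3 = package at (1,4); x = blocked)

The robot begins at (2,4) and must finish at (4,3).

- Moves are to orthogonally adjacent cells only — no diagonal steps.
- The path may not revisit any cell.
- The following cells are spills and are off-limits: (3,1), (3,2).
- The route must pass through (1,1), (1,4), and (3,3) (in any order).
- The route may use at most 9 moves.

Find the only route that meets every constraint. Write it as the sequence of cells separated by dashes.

(2,4) - (1,4) - (1,3) - (1,2) - (1,1) - (2,1) - (2,2) - (2,3) - (3,3) - (4,3)

The 9-move cap with required stops at (1,1), (1,4), (3,3) leaves no slack for detours.
Route from (2,4): up to (1,4), 3× left (reaching (1,1)), down to (2,1), 2× right (reaching (2,3)), 2× down (reaching (4,3)) — 9 moves in all.
Check: all required cells visited; 9 ≤ 9 moves.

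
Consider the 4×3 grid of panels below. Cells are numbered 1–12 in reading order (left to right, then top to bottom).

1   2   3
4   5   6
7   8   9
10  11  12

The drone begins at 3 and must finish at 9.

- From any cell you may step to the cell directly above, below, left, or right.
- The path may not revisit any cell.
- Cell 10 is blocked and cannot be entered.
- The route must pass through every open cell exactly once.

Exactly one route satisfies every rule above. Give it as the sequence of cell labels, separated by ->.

Need to visit all 11 open cells exactly once, starting at 3 and ending at 9.
Cell 12 has only two open neighbours (9 and 11), so the path must pass straight through it: one of those is the cell it's entered from and the other is where it exits.
Route from 3: down to 6, left to 5, up to 2, left to 1, 2× down (reaching 7), right to 8, down to 11, right to 12, up to 9 — 10 moves in all.
Check: all 11 open cells covered.

3 -> 6 -> 5 -> 2 -> 1 -> 4 -> 7 -> 8 -> 11 -> 12 -> 9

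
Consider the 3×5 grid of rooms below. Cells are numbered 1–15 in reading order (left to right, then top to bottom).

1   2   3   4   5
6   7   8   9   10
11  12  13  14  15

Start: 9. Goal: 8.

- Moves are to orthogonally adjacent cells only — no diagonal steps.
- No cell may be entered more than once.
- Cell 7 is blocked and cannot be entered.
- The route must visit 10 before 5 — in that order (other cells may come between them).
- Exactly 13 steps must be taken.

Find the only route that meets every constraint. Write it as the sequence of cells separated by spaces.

The waypoints must appear in the order 10, 5, with no cell reused.
Route from 9: down to 14, right to 15, 2× up (reaching 5), 4× left (reaching 1), 2× down (reaching 11), 2× right (reaching 13), up to 8 — 13 moves in all.
Check: order respected (10 at step 3, 5 at step 4); 13 moves as required.

9 14 15 10 5 4 3 2 1 6 11 12 13 8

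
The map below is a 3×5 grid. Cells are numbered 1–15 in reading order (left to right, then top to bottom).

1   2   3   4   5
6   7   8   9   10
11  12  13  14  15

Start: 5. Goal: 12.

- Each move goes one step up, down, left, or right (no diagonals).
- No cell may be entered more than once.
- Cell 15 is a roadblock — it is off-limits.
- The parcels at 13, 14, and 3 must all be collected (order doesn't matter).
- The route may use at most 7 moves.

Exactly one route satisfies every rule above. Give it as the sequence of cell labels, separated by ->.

The 7-move cap with required stops at 13, 14, 3 leaves no slack for detours.
Route from 5: left 2 to 3, down 1 to 8, right 1 to 9, down 1 to 14, left 2 to 12 — 7 moves in all.
Check: all required cells visited; 7 ≤ 7 moves.

5 -> 4 -> 3 -> 8 -> 9 -> 14 -> 13 -> 12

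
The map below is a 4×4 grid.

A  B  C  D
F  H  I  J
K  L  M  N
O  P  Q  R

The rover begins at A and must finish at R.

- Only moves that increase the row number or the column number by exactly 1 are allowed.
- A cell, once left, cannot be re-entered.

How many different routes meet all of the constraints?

A right/down-only route from A to R makes exactly 3 down-moves and 3 right-moves in some order.
With no other constraints that would be C(6,3) = 20 routes.
That gives 20 routes.

20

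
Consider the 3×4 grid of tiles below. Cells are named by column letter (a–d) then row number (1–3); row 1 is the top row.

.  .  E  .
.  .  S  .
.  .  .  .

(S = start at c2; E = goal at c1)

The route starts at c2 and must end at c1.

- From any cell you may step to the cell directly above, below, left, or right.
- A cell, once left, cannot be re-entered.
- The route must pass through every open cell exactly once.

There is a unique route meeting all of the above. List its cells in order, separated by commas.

Need to visit all 12 open cells exactly once, starting at c2 and ending at c1.
Cell d3 has only two open neighbours (d2 and c3), so the path must pass straight through it: one of those is the cell it's entered from and the other is where it exits.
Route from c2: left 1 to b2, up 1 to b1, left 1 to a1, down 2 to a3, right 3 to d3, up 2 to d1, left 1 to c1 — 11 moves in all.
Check: all 12 open cells covered.

c2, b2, b1, a1, a2, a3, b3, c3, d3, d2, d1, c1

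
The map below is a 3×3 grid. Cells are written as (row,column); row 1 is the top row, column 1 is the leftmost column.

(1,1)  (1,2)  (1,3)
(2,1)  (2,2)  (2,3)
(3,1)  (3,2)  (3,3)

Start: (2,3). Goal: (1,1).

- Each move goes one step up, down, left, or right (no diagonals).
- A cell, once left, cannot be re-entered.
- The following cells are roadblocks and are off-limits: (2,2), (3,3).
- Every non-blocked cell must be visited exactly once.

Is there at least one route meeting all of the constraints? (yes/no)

Cell (3,2) has only one open neighbour but is neither the start nor the goal, so a Hamiltonian route would have to both enter and leave it through the same neighbour — impossible without revisiting.

no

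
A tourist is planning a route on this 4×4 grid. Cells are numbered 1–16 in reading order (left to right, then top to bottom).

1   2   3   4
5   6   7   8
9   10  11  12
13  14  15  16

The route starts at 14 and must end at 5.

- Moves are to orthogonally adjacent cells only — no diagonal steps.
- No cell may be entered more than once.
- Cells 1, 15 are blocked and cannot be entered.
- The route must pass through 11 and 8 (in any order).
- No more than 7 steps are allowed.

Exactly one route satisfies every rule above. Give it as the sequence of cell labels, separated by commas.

14, 10, 11, 12, 8, 7, 6, 5

The 7-move cap with required stops at 11, 8 leaves no slack for detours.
Route from 14: up 1 to 10, right 2 to 12, up 1 to 8, left 3 to 5 — 7 moves in all.
Check: all required cells visited; 7 ≤ 7 moves.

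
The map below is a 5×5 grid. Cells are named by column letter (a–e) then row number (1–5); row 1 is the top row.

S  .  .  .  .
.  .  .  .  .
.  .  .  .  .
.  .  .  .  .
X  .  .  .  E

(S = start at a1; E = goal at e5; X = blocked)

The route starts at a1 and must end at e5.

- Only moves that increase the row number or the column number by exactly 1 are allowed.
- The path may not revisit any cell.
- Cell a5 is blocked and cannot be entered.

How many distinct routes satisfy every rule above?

69

A right/down-only route from a1 to e5 makes exactly 4 down-moves and 4 right-moves in some order.
With no other constraints that would be C(8,4) = 70 routes.
Subtract routes through each blocked cell (inclusion–exclusion for overlaps): − through a5: 1 → 69.
That gives 69 routes.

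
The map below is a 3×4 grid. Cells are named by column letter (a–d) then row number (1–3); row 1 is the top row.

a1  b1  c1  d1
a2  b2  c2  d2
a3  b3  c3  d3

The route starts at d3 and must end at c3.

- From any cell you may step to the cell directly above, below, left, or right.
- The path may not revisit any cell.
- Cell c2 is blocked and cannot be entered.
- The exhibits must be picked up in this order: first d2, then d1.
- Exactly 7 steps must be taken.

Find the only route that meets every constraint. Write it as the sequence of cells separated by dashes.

The waypoints must appear in the order d2, d1, with no cell reused.
Route from d3: up 2 to d1, left 2 to b1, down 2 to b3, right 1 to c3 — 7 moves in all.
Check: order respected (d2 at step 1, d1 at step 2); 7 moves as required.

d3 - d2 - d1 - c1 - b1 - b2 - b3 - c3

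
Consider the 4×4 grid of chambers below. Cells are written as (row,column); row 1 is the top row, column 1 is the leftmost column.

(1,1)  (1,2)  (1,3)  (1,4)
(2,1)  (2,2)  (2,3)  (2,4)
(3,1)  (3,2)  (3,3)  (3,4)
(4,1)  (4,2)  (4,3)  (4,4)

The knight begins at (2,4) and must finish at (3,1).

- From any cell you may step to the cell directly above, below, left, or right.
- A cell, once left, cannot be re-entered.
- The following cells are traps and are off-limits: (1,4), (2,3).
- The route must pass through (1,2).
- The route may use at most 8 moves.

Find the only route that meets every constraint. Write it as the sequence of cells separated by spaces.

(2,4) (3,4) (3,3) (3,2) (2,2) (1,2) (1,1) (2,1) (3,1)

The 8-move cap with required stops at (1,2) leaves no slack for detours.
Route from (2,4): down to (3,4), 2× left (reaching (3,2)), 2× up (reaching (1,2)), left to (1,1), 2× down (reaching (3,1)) — 8 moves in all.
Check: all required cells visited; 8 ≤ 8 moves.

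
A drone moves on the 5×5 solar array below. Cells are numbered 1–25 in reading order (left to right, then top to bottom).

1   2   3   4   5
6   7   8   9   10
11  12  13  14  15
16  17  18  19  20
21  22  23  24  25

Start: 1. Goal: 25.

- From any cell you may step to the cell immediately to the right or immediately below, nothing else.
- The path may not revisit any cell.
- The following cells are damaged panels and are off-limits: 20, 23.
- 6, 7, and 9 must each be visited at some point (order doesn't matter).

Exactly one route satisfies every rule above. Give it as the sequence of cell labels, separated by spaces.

1 6 7 8 9 14 19 24 25

Moves only go right or down, so the column and row indices never decrease.
Route from 1: down to 6, 3× right (reaching 9), 3× down (reaching 24), right to 25 — 8 moves in all.
Check: all required cells visited.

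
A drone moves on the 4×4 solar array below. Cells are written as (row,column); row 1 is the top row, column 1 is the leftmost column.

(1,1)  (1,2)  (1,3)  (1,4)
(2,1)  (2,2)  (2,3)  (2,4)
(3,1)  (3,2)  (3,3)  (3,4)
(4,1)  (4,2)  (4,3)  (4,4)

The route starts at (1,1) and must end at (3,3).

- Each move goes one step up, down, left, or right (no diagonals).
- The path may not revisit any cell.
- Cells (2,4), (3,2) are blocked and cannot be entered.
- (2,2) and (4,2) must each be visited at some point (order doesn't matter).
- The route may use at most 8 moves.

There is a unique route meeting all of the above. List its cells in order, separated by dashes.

(1,1) - (1,2) - (2,2) - (2,1) - (3,1) - (4,1) - (4,2) - (4,3) - (3,3)

Any route must reach (2,2) and (4,2) and still end at (3,3) within 8 moves, so the order of the required stops is forced.
Route from (1,1): right 1 to (1,2), down 1 to (2,2), left 1 to (2,1), down 2 to (4,1), right 2 to (4,3), up 1 to (3,3) — 8 moves in all.
Check: all required cells visited; 8 ≤ 8 moves.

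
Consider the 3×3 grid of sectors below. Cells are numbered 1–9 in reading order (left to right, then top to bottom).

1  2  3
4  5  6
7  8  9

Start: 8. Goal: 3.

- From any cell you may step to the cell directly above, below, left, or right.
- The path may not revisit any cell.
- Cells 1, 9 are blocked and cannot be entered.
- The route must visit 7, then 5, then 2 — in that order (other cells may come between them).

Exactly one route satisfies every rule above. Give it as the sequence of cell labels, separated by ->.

The waypoints must appear in the order 7, 5, 2, with no cell reused.
Route from 8: left 1 to 7, up 1 to 4, right 1 to 5, up 1 to 2, right 1 to 3 — 5 moves in all.
Check: order respected (7 at step 1, 5 at step 3, 2 at step 4).

8 -> 7 -> 4 -> 5 -> 2 -> 3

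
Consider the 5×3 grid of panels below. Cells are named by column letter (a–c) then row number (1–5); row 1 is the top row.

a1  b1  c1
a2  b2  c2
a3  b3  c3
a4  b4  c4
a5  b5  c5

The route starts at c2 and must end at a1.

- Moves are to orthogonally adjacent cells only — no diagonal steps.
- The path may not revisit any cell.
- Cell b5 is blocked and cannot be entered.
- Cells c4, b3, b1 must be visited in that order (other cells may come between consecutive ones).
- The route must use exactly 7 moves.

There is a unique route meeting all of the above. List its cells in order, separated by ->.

c2 -> c3 -> c4 -> b4 -> b3 -> b2 -> b1 -> a1

The waypoints must appear in the order c4, b3, b1, with no cell reused.
Route from c2: 2× down (reaching c4), left to b4, 3× up (reaching b1), left to a1 — 7 moves in all.
Check: order respected (c4 at step 2, b3 at step 4, b1 at step 6); 7 moves as required.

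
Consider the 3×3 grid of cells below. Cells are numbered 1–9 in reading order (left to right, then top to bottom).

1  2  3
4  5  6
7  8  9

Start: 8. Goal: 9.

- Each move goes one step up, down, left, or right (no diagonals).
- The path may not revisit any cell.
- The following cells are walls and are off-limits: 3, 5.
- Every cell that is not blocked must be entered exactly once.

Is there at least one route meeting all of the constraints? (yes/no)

Cell 2 has only one open neighbour but is neither the start nor the goal, so a Hamiltonian route would have to both enter and leave it through the same neighbour — impossible without revisiting.

no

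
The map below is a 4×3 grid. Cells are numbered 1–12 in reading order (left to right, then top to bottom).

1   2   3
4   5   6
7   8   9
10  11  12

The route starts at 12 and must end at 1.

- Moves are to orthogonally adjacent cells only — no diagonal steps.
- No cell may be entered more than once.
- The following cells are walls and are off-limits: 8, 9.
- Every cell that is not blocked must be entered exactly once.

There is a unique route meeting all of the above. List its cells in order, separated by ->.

Need to visit all 10 open cells exactly once, starting at 12 and ending at 1.
Cell 3 has only two open neighbours (6 and 2), so the path must pass straight through it: one of those is the cell it's entered from and the other is where it exits.
Route from 12: 2× left (reaching 10), 2× up (reaching 4), 2× right (reaching 6), up to 3, 2× left (reaching 1) — 9 moves in all.
Check: all 10 open cells covered.

12 -> 11 -> 10 -> 7 -> 4 -> 5 -> 6 -> 3 -> 2 -> 1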